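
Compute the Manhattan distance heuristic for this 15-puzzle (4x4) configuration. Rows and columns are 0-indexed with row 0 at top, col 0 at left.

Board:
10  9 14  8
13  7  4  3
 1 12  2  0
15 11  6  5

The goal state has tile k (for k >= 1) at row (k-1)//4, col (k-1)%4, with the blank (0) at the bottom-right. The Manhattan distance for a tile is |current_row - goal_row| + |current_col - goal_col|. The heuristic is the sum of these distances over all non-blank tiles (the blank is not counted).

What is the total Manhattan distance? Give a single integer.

Tile 10: (0,0)->(2,1) = 3
Tile 9: (0,1)->(2,0) = 3
Tile 14: (0,2)->(3,1) = 4
Tile 8: (0,3)->(1,3) = 1
Tile 13: (1,0)->(3,0) = 2
Tile 7: (1,1)->(1,2) = 1
Tile 4: (1,2)->(0,3) = 2
Tile 3: (1,3)->(0,2) = 2
Tile 1: (2,0)->(0,0) = 2
Tile 12: (2,1)->(2,3) = 2
Tile 2: (2,2)->(0,1) = 3
Tile 15: (3,0)->(3,2) = 2
Tile 11: (3,1)->(2,2) = 2
Tile 6: (3,2)->(1,1) = 3
Tile 5: (3,3)->(1,0) = 5
Sum: 3 + 3 + 4 + 1 + 2 + 1 + 2 + 2 + 2 + 2 + 3 + 2 + 2 + 3 + 5 = 37

Answer: 37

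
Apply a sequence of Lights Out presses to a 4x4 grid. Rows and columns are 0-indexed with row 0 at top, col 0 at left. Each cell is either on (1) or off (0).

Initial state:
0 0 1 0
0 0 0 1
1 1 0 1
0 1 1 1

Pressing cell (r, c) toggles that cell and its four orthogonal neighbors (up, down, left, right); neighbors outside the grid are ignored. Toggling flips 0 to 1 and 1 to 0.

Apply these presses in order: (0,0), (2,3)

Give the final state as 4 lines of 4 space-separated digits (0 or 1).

After press 1 at (0,0):
1 1 1 0
1 0 0 1
1 1 0 1
0 1 1 1

After press 2 at (2,3):
1 1 1 0
1 0 0 0
1 1 1 0
0 1 1 0

Answer: 1 1 1 0
1 0 0 0
1 1 1 0
0 1 1 0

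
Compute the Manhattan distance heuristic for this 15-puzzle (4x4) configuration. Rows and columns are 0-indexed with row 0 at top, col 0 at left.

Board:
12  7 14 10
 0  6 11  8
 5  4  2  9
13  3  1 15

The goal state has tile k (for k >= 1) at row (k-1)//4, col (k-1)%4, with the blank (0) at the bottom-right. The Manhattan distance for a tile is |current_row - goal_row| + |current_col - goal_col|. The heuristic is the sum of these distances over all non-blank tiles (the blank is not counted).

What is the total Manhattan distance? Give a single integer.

Tile 12: at (0,0), goal (2,3), distance |0-2|+|0-3| = 5
Tile 7: at (0,1), goal (1,2), distance |0-1|+|1-2| = 2
Tile 14: at (0,2), goal (3,1), distance |0-3|+|2-1| = 4
Tile 10: at (0,3), goal (2,1), distance |0-2|+|3-1| = 4
Tile 6: at (1,1), goal (1,1), distance |1-1|+|1-1| = 0
Tile 11: at (1,2), goal (2,2), distance |1-2|+|2-2| = 1
Tile 8: at (1,3), goal (1,3), distance |1-1|+|3-3| = 0
Tile 5: at (2,0), goal (1,0), distance |2-1|+|0-0| = 1
Tile 4: at (2,1), goal (0,3), distance |2-0|+|1-3| = 4
Tile 2: at (2,2), goal (0,1), distance |2-0|+|2-1| = 3
Tile 9: at (2,3), goal (2,0), distance |2-2|+|3-0| = 3
Tile 13: at (3,0), goal (3,0), distance |3-3|+|0-0| = 0
Tile 3: at (3,1), goal (0,2), distance |3-0|+|1-2| = 4
Tile 1: at (3,2), goal (0,0), distance |3-0|+|2-0| = 5
Tile 15: at (3,3), goal (3,2), distance |3-3|+|3-2| = 1
Sum: 5 + 2 + 4 + 4 + 0 + 1 + 0 + 1 + 4 + 3 + 3 + 0 + 4 + 5 + 1 = 37

Answer: 37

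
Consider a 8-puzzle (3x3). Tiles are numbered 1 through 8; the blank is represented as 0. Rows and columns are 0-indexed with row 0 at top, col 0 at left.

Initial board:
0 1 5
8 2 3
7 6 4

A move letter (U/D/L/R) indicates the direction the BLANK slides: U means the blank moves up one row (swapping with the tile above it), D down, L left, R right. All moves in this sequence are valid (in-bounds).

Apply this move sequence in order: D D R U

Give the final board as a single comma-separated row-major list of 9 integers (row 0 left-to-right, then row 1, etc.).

After move 1 (D):
8 1 5
0 2 3
7 6 4

After move 2 (D):
8 1 5
7 2 3
0 6 4

After move 3 (R):
8 1 5
7 2 3
6 0 4

After move 4 (U):
8 1 5
7 0 3
6 2 4

Answer: 8, 1, 5, 7, 0, 3, 6, 2, 4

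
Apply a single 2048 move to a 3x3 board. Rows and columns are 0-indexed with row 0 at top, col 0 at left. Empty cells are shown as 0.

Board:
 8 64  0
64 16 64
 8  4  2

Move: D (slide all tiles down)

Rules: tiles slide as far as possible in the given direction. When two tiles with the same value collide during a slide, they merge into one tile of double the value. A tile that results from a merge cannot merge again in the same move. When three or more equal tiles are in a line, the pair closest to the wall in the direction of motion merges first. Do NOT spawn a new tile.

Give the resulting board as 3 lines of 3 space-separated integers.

Slide down:
col 0: [8, 64, 8] -> [8, 64, 8]
col 1: [64, 16, 4] -> [64, 16, 4]
col 2: [0, 64, 2] -> [0, 64, 2]

Answer:  8 64  0
64 16 64
 8  4  2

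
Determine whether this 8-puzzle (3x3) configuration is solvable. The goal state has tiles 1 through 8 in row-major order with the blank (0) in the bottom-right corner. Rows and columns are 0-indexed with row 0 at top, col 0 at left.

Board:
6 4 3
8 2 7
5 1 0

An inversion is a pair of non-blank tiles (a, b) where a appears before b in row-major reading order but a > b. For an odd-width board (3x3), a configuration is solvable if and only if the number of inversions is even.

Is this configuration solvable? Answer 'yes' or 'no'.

Inversions (pairs i<j in row-major order where tile[i] > tile[j] > 0): 18
18 is even, so the puzzle is solvable.

Answer: yes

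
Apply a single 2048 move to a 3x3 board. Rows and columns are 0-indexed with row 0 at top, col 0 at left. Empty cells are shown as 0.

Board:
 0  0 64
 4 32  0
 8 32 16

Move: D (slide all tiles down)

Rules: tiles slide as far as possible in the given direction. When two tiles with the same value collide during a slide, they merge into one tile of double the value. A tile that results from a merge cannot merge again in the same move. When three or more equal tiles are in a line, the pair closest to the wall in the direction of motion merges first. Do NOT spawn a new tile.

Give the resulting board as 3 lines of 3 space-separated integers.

Answer:  0  0  0
 4  0 64
 8 64 16

Derivation:
Slide down:
col 0: [0, 4, 8] -> [0, 4, 8]
col 1: [0, 32, 32] -> [0, 0, 64]
col 2: [64, 0, 16] -> [0, 64, 16]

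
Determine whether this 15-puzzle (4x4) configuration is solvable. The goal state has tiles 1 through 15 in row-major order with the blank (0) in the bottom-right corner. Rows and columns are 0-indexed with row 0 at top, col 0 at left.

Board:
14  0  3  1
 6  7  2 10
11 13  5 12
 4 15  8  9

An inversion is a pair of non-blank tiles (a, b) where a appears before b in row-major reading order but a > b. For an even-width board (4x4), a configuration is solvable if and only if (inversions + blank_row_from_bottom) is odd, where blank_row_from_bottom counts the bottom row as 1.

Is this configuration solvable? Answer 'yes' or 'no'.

Inversions: 40
Blank is in row 0 (0-indexed from top), which is row 4 counting from the bottom (bottom = 1).
40 + 4 = 44, which is even, so the puzzle is not solvable.

Answer: no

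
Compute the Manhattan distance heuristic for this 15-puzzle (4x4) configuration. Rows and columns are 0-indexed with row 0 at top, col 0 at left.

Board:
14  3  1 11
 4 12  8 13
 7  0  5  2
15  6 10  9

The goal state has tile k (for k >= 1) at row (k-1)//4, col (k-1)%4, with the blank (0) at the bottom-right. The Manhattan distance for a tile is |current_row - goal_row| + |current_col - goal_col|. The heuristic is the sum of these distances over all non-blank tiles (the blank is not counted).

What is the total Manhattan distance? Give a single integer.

Tile 14: (0,0)->(3,1) = 4
Tile 3: (0,1)->(0,2) = 1
Tile 1: (0,2)->(0,0) = 2
Tile 11: (0,3)->(2,2) = 3
Tile 4: (1,0)->(0,3) = 4
Tile 12: (1,1)->(2,3) = 3
Tile 8: (1,2)->(1,3) = 1
Tile 13: (1,3)->(3,0) = 5
Tile 7: (2,0)->(1,2) = 3
Tile 5: (2,2)->(1,0) = 3
Tile 2: (2,3)->(0,1) = 4
Tile 15: (3,0)->(3,2) = 2
Tile 6: (3,1)->(1,1) = 2
Tile 10: (3,2)->(2,1) = 2
Tile 9: (3,3)->(2,0) = 4
Sum: 4 + 1 + 2 + 3 + 4 + 3 + 1 + 5 + 3 + 3 + 4 + 2 + 2 + 2 + 4 = 43

Answer: 43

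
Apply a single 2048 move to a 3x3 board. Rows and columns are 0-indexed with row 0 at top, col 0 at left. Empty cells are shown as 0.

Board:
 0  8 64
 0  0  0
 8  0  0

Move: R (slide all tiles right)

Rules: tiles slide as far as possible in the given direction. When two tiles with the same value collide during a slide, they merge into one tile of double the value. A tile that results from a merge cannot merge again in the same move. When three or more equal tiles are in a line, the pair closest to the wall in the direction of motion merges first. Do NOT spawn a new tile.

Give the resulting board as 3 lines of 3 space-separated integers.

Answer:  0  8 64
 0  0  0
 0  0  8

Derivation:
Slide right:
row 0: [0, 8, 64] -> [0, 8, 64]
row 1: [0, 0, 0] -> [0, 0, 0]
row 2: [8, 0, 0] -> [0, 0, 8]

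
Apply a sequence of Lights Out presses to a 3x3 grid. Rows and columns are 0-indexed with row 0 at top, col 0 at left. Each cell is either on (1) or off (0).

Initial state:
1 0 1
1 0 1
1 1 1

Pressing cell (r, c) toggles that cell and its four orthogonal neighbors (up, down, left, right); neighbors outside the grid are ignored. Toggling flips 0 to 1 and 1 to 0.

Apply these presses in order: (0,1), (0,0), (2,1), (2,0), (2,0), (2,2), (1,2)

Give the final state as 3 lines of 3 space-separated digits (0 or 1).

Answer: 1 0 1
0 1 1
0 1 0

Derivation:
After press 1 at (0,1):
0 1 0
1 1 1
1 1 1

After press 2 at (0,0):
1 0 0
0 1 1
1 1 1

After press 3 at (2,1):
1 0 0
0 0 1
0 0 0

After press 4 at (2,0):
1 0 0
1 0 1
1 1 0

After press 5 at (2,0):
1 0 0
0 0 1
0 0 0

After press 6 at (2,2):
1 0 0
0 0 0
0 1 1

After press 7 at (1,2):
1 0 1
0 1 1
0 1 0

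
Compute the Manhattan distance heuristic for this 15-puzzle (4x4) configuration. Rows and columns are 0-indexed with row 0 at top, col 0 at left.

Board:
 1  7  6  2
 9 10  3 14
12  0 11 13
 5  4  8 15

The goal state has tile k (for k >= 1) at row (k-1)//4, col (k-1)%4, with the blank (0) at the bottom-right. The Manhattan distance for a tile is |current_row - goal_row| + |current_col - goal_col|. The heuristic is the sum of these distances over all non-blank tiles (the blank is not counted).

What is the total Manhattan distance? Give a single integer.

Answer: 31

Derivation:
Tile 1: (0,0)->(0,0) = 0
Tile 7: (0,1)->(1,2) = 2
Tile 6: (0,2)->(1,1) = 2
Tile 2: (0,3)->(0,1) = 2
Tile 9: (1,0)->(2,0) = 1
Tile 10: (1,1)->(2,1) = 1
Tile 3: (1,2)->(0,2) = 1
Tile 14: (1,3)->(3,1) = 4
Tile 12: (2,0)->(2,3) = 3
Tile 11: (2,2)->(2,2) = 0
Tile 13: (2,3)->(3,0) = 4
Tile 5: (3,0)->(1,0) = 2
Tile 4: (3,1)->(0,3) = 5
Tile 8: (3,2)->(1,3) = 3
Tile 15: (3,3)->(3,2) = 1
Sum: 0 + 2 + 2 + 2 + 1 + 1 + 1 + 4 + 3 + 0 + 4 + 2 + 5 + 3 + 1 = 31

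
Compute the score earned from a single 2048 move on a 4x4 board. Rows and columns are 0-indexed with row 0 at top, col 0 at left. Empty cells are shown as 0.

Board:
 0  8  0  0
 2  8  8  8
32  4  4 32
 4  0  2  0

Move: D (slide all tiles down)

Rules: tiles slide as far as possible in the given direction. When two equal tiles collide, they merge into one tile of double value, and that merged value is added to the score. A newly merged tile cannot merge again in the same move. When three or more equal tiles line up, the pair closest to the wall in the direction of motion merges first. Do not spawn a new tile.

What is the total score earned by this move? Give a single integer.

Answer: 16

Derivation:
Slide down:
col 0: [0, 2, 32, 4] -> [0, 2, 32, 4]  score +0 (running 0)
col 1: [8, 8, 4, 0] -> [0, 0, 16, 4]  score +16 (running 16)
col 2: [0, 8, 4, 2] -> [0, 8, 4, 2]  score +0 (running 16)
col 3: [0, 8, 32, 0] -> [0, 0, 8, 32]  score +0 (running 16)
Board after move:
 0  0  0  0
 2  0  8  0
32 16  4  8
 4  4  2 32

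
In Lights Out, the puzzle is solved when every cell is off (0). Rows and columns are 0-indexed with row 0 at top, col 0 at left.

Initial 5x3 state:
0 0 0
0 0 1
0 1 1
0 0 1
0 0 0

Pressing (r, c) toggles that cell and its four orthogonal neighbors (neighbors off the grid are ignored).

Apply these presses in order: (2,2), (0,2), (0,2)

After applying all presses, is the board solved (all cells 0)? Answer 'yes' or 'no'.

Answer: yes

Derivation:
After press 1 at (2,2):
0 0 0
0 0 0
0 0 0
0 0 0
0 0 0

After press 2 at (0,2):
0 1 1
0 0 1
0 0 0
0 0 0
0 0 0

After press 3 at (0,2):
0 0 0
0 0 0
0 0 0
0 0 0
0 0 0

Lights still on: 0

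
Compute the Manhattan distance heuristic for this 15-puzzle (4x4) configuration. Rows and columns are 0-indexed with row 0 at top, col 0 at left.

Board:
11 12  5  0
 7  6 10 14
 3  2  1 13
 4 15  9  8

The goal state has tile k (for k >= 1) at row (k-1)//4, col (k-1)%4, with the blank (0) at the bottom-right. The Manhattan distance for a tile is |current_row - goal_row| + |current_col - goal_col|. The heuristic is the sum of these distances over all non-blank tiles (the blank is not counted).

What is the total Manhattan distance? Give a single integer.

Answer: 45

Derivation:
Tile 11: (0,0)->(2,2) = 4
Tile 12: (0,1)->(2,3) = 4
Tile 5: (0,2)->(1,0) = 3
Tile 7: (1,0)->(1,2) = 2
Tile 6: (1,1)->(1,1) = 0
Tile 10: (1,2)->(2,1) = 2
Tile 14: (1,3)->(3,1) = 4
Tile 3: (2,0)->(0,2) = 4
Tile 2: (2,1)->(0,1) = 2
Tile 1: (2,2)->(0,0) = 4
Tile 13: (2,3)->(3,0) = 4
Tile 4: (3,0)->(0,3) = 6
Tile 15: (3,1)->(3,2) = 1
Tile 9: (3,2)->(2,0) = 3
Tile 8: (3,3)->(1,3) = 2
Sum: 4 + 4 + 3 + 2 + 0 + 2 + 4 + 4 + 2 + 4 + 4 + 6 + 1 + 3 + 2 = 45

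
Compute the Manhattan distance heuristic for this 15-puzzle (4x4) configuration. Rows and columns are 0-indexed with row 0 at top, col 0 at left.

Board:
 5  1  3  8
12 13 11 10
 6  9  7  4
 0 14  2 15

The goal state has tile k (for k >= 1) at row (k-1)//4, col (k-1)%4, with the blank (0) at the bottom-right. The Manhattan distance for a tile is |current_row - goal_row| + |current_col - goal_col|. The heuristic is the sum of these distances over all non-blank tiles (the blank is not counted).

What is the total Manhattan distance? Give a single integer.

Tile 5: at (0,0), goal (1,0), distance |0-1|+|0-0| = 1
Tile 1: at (0,1), goal (0,0), distance |0-0|+|1-0| = 1
Tile 3: at (0,2), goal (0,2), distance |0-0|+|2-2| = 0
Tile 8: at (0,3), goal (1,3), distance |0-1|+|3-3| = 1
Tile 12: at (1,0), goal (2,3), distance |1-2|+|0-3| = 4
Tile 13: at (1,1), goal (3,0), distance |1-3|+|1-0| = 3
Tile 11: at (1,2), goal (2,2), distance |1-2|+|2-2| = 1
Tile 10: at (1,3), goal (2,1), distance |1-2|+|3-1| = 3
Tile 6: at (2,0), goal (1,1), distance |2-1|+|0-1| = 2
Tile 9: at (2,1), goal (2,0), distance |2-2|+|1-0| = 1
Tile 7: at (2,2), goal (1,2), distance |2-1|+|2-2| = 1
Tile 4: at (2,3), goal (0,3), distance |2-0|+|3-3| = 2
Tile 14: at (3,1), goal (3,1), distance |3-3|+|1-1| = 0
Tile 2: at (3,2), goal (0,1), distance |3-0|+|2-1| = 4
Tile 15: at (3,3), goal (3,2), distance |3-3|+|3-2| = 1
Sum: 1 + 1 + 0 + 1 + 4 + 3 + 1 + 3 + 2 + 1 + 1 + 2 + 0 + 4 + 1 = 25

Answer: 25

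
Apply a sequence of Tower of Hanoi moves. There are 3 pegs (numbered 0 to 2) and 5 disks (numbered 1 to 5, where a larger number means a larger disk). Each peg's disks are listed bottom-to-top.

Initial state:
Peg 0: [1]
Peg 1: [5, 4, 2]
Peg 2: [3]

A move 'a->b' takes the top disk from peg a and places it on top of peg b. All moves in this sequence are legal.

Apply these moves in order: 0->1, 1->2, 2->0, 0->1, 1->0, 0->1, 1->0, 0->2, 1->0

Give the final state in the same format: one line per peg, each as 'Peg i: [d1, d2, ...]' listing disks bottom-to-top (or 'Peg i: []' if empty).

Answer: Peg 0: [2]
Peg 1: [5, 4]
Peg 2: [3, 1]

Derivation:
After move 1 (0->1):
Peg 0: []
Peg 1: [5, 4, 2, 1]
Peg 2: [3]

After move 2 (1->2):
Peg 0: []
Peg 1: [5, 4, 2]
Peg 2: [3, 1]

After move 3 (2->0):
Peg 0: [1]
Peg 1: [5, 4, 2]
Peg 2: [3]

After move 4 (0->1):
Peg 0: []
Peg 1: [5, 4, 2, 1]
Peg 2: [3]

After move 5 (1->0):
Peg 0: [1]
Peg 1: [5, 4, 2]
Peg 2: [3]

After move 6 (0->1):
Peg 0: []
Peg 1: [5, 4, 2, 1]
Peg 2: [3]

After move 7 (1->0):
Peg 0: [1]
Peg 1: [5, 4, 2]
Peg 2: [3]

After move 8 (0->2):
Peg 0: []
Peg 1: [5, 4, 2]
Peg 2: [3, 1]

After move 9 (1->0):
Peg 0: [2]
Peg 1: [5, 4]
Peg 2: [3, 1]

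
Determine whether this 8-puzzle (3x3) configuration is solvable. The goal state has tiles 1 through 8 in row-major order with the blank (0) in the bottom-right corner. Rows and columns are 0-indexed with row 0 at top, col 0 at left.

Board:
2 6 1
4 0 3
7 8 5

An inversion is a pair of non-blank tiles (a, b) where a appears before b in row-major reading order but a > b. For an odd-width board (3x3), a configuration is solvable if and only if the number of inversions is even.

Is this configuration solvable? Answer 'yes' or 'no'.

Inversions (pairs i<j in row-major order where tile[i] > tile[j] > 0): 8
8 is even, so the puzzle is solvable.

Answer: yes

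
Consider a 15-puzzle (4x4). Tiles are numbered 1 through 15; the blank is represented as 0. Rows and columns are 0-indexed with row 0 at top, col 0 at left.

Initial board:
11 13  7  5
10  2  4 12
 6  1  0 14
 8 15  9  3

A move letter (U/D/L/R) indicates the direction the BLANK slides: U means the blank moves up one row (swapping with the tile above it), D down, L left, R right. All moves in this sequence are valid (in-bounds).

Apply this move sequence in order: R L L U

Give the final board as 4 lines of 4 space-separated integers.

After move 1 (R):
11 13  7  5
10  2  4 12
 6  1 14  0
 8 15  9  3

After move 2 (L):
11 13  7  5
10  2  4 12
 6  1  0 14
 8 15  9  3

After move 3 (L):
11 13  7  5
10  2  4 12
 6  0  1 14
 8 15  9  3

After move 4 (U):
11 13  7  5
10  0  4 12
 6  2  1 14
 8 15  9  3

Answer: 11 13  7  5
10  0  4 12
 6  2  1 14
 8 15  9  3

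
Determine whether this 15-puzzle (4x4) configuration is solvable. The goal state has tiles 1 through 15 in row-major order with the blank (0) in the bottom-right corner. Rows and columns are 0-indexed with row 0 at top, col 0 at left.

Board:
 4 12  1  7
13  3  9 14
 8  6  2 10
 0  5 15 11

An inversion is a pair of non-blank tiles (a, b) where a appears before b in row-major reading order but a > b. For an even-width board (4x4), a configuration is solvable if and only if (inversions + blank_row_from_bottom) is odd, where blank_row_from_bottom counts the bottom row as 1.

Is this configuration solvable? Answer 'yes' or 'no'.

Inversions: 43
Blank is in row 3 (0-indexed from top), which is row 1 counting from the bottom (bottom = 1).
43 + 1 = 44, which is even, so the puzzle is not solvable.

Answer: no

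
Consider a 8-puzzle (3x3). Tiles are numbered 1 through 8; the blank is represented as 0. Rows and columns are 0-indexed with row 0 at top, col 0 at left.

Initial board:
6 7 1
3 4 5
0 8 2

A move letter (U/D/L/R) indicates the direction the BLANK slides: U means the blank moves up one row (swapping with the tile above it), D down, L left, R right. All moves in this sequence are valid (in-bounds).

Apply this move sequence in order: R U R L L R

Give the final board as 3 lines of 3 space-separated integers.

Answer: 6 7 1
3 0 5
8 4 2

Derivation:
After move 1 (R):
6 7 1
3 4 5
8 0 2

After move 2 (U):
6 7 1
3 0 5
8 4 2

After move 3 (R):
6 7 1
3 5 0
8 4 2

After move 4 (L):
6 7 1
3 0 5
8 4 2

After move 5 (L):
6 7 1
0 3 5
8 4 2

After move 6 (R):
6 7 1
3 0 5
8 4 2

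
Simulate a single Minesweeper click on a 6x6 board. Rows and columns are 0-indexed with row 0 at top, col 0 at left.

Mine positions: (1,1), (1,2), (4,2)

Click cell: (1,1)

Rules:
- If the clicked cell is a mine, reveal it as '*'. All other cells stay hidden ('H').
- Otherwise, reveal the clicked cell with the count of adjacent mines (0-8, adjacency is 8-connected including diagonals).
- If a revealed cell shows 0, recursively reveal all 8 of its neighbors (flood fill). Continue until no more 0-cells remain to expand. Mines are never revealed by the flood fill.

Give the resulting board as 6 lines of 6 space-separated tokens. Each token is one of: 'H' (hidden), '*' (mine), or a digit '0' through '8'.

H H H H H H
H * H H H H
H H H H H H
H H H H H H
H H H H H H
H H H H H H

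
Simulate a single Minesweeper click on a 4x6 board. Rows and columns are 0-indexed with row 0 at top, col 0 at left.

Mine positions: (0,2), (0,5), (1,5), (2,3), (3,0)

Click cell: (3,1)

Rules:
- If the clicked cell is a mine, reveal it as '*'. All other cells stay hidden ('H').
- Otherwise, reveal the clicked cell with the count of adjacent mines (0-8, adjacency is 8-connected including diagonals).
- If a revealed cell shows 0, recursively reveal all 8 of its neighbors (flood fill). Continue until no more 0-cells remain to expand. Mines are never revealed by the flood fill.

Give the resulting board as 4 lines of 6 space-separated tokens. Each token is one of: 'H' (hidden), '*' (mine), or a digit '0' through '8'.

H H H H H H
H H H H H H
H H H H H H
H 1 H H H H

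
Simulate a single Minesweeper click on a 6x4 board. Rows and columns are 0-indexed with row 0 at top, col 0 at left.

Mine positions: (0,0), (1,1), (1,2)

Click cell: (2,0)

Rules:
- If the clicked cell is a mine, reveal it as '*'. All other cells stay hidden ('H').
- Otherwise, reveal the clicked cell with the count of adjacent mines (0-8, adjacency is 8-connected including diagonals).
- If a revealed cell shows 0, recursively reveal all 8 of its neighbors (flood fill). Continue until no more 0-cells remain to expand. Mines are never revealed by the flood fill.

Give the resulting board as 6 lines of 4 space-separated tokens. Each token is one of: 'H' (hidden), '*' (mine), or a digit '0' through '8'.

H H H H
H H H H
1 H H H
H H H H
H H H H
H H H H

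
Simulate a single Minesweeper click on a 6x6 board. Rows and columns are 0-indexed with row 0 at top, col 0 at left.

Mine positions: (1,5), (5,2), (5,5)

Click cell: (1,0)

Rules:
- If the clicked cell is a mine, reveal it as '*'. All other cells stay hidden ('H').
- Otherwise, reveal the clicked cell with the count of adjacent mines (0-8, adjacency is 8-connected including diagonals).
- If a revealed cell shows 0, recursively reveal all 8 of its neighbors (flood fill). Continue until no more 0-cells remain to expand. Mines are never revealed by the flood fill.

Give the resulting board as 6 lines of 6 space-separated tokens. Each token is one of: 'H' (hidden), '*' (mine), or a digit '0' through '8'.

0 0 0 0 1 H
0 0 0 0 1 H
0 0 0 0 1 1
0 0 0 0 0 0
0 1 1 1 1 1
0 1 H H H H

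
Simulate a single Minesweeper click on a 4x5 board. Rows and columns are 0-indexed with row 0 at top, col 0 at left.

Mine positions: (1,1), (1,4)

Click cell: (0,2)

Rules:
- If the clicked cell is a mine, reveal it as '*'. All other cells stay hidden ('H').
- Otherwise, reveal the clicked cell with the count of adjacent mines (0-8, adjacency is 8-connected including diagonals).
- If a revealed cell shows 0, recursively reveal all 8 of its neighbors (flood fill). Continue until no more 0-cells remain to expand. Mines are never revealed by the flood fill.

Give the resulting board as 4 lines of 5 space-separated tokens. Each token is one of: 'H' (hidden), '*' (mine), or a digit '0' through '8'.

H H 1 H H
H H H H H
H H H H H
H H H H H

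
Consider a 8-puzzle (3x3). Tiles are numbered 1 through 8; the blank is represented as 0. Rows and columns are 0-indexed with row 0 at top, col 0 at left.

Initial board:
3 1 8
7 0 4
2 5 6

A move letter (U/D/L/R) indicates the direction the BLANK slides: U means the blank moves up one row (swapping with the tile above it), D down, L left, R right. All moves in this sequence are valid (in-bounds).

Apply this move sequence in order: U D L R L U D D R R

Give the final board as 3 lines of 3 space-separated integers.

Answer: 3 1 8
2 7 4
5 6 0

Derivation:
After move 1 (U):
3 0 8
7 1 4
2 5 6

After move 2 (D):
3 1 8
7 0 4
2 5 6

After move 3 (L):
3 1 8
0 7 4
2 5 6

After move 4 (R):
3 1 8
7 0 4
2 5 6

After move 5 (L):
3 1 8
0 7 4
2 5 6

After move 6 (U):
0 1 8
3 7 4
2 5 6

After move 7 (D):
3 1 8
0 7 4
2 5 6

After move 8 (D):
3 1 8
2 7 4
0 5 6

After move 9 (R):
3 1 8
2 7 4
5 0 6

After move 10 (R):
3 1 8
2 7 4
5 6 0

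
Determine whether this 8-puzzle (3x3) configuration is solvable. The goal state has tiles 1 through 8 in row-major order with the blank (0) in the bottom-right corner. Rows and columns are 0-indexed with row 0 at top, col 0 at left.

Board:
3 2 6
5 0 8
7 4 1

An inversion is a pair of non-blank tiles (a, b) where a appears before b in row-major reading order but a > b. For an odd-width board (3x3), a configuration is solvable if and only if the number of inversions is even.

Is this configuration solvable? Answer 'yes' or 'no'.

Answer: yes

Derivation:
Inversions (pairs i<j in row-major order where tile[i] > tile[j] > 0): 14
14 is even, so the puzzle is solvable.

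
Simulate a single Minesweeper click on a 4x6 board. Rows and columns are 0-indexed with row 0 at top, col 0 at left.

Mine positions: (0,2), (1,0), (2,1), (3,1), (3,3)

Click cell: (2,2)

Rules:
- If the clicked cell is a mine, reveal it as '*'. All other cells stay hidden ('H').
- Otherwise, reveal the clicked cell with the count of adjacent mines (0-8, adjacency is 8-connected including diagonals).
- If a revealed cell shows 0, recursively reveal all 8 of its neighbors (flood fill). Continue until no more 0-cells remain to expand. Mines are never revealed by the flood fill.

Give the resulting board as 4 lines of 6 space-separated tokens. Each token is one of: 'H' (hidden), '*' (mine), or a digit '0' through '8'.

H H H H H H
H H H H H H
H H 3 H H H
H H H H H H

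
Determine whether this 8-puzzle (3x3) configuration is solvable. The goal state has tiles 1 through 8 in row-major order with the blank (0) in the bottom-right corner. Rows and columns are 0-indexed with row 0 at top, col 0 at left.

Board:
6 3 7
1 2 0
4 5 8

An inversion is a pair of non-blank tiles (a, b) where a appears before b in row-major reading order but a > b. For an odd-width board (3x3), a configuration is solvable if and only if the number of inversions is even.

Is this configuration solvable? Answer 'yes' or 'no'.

Answer: no

Derivation:
Inversions (pairs i<j in row-major order where tile[i] > tile[j] > 0): 11
11 is odd, so the puzzle is not solvable.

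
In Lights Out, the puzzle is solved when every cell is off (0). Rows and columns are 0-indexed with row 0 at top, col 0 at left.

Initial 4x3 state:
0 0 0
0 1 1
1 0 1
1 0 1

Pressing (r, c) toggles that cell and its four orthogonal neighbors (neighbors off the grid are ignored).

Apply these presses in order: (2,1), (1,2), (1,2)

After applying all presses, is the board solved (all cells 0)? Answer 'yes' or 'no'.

After press 1 at (2,1):
0 0 0
0 0 1
0 1 0
1 1 1

After press 2 at (1,2):
0 0 1
0 1 0
0 1 1
1 1 1

After press 3 at (1,2):
0 0 0
0 0 1
0 1 0
1 1 1

Lights still on: 5

Answer: no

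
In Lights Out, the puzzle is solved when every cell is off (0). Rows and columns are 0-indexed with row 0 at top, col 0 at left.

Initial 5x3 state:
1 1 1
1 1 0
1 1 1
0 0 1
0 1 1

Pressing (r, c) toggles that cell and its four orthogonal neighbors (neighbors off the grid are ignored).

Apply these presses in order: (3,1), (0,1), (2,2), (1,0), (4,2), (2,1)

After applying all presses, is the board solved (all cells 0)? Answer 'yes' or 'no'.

Answer: no

Derivation:
After press 1 at (3,1):
1 1 1
1 1 0
1 0 1
1 1 0
0 0 1

After press 2 at (0,1):
0 0 0
1 0 0
1 0 1
1 1 0
0 0 1

After press 3 at (2,2):
0 0 0
1 0 1
1 1 0
1 1 1
0 0 1

After press 4 at (1,0):
1 0 0
0 1 1
0 1 0
1 1 1
0 0 1

After press 5 at (4,2):
1 0 0
0 1 1
0 1 0
1 1 0
0 1 0

After press 6 at (2,1):
1 0 0
0 0 1
1 0 1
1 0 0
0 1 0

Lights still on: 6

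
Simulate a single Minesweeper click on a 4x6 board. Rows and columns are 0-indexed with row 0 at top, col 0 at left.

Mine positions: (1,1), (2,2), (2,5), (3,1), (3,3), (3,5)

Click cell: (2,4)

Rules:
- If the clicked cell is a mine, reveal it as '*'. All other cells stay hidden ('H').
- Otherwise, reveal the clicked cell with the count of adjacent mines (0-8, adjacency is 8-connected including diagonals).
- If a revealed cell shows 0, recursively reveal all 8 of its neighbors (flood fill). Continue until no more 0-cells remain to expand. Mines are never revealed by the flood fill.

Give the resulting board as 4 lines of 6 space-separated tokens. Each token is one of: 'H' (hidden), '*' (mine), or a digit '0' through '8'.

H H H H H H
H H H H H H
H H H H 3 H
H H H H H H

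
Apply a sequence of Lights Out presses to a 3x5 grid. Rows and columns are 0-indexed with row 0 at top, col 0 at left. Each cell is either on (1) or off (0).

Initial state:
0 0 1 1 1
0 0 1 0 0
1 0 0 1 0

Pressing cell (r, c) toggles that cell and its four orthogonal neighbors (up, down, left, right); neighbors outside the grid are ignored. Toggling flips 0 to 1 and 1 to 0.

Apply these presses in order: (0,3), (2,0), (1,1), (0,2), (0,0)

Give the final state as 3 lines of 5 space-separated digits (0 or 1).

After press 1 at (0,3):
0 0 0 0 0
0 0 1 1 0
1 0 0 1 0

After press 2 at (2,0):
0 0 0 0 0
1 0 1 1 0
0 1 0 1 0

After press 3 at (1,1):
0 1 0 0 0
0 1 0 1 0
0 0 0 1 0

After press 4 at (0,2):
0 0 1 1 0
0 1 1 1 0
0 0 0 1 0

After press 5 at (0,0):
1 1 1 1 0
1 1 1 1 0
0 0 0 1 0

Answer: 1 1 1 1 0
1 1 1 1 0
0 0 0 1 0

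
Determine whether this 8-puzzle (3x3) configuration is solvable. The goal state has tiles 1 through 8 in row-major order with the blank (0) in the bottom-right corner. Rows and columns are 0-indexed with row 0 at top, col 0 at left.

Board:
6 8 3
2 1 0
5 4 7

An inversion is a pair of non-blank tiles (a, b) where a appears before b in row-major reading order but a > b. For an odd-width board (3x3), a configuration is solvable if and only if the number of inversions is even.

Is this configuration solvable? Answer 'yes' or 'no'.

Inversions (pairs i<j in row-major order where tile[i] > tile[j] > 0): 15
15 is odd, so the puzzle is not solvable.

Answer: no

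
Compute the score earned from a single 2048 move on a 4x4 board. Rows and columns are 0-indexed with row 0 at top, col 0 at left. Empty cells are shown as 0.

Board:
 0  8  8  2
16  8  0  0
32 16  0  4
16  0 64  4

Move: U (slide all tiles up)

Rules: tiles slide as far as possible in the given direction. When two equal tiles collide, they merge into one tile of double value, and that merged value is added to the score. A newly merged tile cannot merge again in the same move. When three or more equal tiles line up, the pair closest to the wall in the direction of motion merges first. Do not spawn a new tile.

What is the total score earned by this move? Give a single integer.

Slide up:
col 0: [0, 16, 32, 16] -> [16, 32, 16, 0]  score +0 (running 0)
col 1: [8, 8, 16, 0] -> [16, 16, 0, 0]  score +16 (running 16)
col 2: [8, 0, 0, 64] -> [8, 64, 0, 0]  score +0 (running 16)
col 3: [2, 0, 4, 4] -> [2, 8, 0, 0]  score +8 (running 24)
Board after move:
16 16  8  2
32 16 64  8
16  0  0  0
 0  0  0  0

Answer: 24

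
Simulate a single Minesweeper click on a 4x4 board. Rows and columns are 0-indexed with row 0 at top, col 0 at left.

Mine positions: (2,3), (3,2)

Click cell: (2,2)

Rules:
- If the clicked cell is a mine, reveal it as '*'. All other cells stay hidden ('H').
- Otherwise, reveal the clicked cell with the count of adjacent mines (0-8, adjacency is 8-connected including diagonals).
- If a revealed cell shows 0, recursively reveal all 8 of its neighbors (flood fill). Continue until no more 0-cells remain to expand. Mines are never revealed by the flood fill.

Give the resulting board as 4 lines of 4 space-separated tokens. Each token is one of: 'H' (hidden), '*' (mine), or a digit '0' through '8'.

H H H H
H H H H
H H 2 H
H H H H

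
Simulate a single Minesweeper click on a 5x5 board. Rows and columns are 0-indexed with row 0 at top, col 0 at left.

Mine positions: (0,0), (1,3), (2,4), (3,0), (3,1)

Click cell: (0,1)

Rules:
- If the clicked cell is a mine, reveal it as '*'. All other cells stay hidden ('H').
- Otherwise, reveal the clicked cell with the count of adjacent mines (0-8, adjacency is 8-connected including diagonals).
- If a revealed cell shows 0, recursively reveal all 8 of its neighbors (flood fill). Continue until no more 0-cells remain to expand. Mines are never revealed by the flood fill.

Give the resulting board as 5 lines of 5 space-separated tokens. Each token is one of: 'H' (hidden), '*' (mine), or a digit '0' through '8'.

H 1 H H H
H H H H H
H H H H H
H H H H H
H H H H H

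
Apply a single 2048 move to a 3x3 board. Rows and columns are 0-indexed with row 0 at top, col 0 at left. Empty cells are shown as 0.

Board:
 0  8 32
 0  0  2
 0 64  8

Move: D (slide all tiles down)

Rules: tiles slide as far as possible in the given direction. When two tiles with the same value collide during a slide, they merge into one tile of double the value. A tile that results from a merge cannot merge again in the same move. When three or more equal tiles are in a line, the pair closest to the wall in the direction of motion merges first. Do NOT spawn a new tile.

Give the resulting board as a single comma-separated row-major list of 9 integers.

Answer: 0, 0, 32, 0, 8, 2, 0, 64, 8

Derivation:
Slide down:
col 0: [0, 0, 0] -> [0, 0, 0]
col 1: [8, 0, 64] -> [0, 8, 64]
col 2: [32, 2, 8] -> [32, 2, 8]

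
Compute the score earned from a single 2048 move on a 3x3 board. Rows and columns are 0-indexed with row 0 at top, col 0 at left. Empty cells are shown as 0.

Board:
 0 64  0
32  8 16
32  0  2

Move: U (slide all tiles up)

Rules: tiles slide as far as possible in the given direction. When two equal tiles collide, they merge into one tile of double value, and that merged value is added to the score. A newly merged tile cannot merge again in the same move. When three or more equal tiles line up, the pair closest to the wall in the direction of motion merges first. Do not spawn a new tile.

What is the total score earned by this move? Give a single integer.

Answer: 64

Derivation:
Slide up:
col 0: [0, 32, 32] -> [64, 0, 0]  score +64 (running 64)
col 1: [64, 8, 0] -> [64, 8, 0]  score +0 (running 64)
col 2: [0, 16, 2] -> [16, 2, 0]  score +0 (running 64)
Board after move:
64 64 16
 0  8  2
 0  0  0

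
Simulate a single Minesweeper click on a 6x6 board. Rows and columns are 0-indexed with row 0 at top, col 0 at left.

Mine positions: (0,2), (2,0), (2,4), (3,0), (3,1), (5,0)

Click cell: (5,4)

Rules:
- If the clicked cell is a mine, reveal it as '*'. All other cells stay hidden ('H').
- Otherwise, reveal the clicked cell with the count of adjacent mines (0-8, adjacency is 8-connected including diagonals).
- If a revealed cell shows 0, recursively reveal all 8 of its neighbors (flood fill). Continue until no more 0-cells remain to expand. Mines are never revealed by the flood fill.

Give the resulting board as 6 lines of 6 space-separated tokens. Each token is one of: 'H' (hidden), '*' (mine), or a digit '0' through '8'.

H H H H H H
H H H H H H
H H H H H H
H H 1 1 1 1
H 3 1 0 0 0
H 1 0 0 0 0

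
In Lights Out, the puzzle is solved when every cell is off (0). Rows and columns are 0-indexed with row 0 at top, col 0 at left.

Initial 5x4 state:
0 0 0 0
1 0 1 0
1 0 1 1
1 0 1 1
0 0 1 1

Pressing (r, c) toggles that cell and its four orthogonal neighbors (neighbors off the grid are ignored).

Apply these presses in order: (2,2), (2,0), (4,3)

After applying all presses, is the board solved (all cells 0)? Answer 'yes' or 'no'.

After press 1 at (2,2):
0 0 0 0
1 0 0 0
1 1 0 0
1 0 0 1
0 0 1 1

After press 2 at (2,0):
0 0 0 0
0 0 0 0
0 0 0 0
0 0 0 1
0 0 1 1

After press 3 at (4,3):
0 0 0 0
0 0 0 0
0 0 0 0
0 0 0 0
0 0 0 0

Lights still on: 0

Answer: yes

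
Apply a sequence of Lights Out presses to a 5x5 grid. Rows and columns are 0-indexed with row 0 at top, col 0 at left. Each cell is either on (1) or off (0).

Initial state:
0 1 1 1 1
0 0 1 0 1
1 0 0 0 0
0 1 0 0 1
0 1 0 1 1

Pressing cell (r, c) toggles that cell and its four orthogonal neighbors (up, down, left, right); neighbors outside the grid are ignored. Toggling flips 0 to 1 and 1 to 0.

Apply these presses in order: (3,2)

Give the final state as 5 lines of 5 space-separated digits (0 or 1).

After press 1 at (3,2):
0 1 1 1 1
0 0 1 0 1
1 0 1 0 0
0 0 1 1 1
0 1 1 1 1

Answer: 0 1 1 1 1
0 0 1 0 1
1 0 1 0 0
0 0 1 1 1
0 1 1 1 1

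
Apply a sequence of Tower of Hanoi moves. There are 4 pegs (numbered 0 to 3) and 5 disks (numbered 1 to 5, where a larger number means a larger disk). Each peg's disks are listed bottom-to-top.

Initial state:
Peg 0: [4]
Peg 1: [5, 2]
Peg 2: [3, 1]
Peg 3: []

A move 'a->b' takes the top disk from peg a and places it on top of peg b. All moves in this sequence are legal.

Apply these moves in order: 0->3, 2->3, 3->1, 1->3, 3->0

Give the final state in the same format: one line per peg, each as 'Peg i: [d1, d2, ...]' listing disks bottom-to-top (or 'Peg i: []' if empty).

After move 1 (0->3):
Peg 0: []
Peg 1: [5, 2]
Peg 2: [3, 1]
Peg 3: [4]

After move 2 (2->3):
Peg 0: []
Peg 1: [5, 2]
Peg 2: [3]
Peg 3: [4, 1]

After move 3 (3->1):
Peg 0: []
Peg 1: [5, 2, 1]
Peg 2: [3]
Peg 3: [4]

After move 4 (1->3):
Peg 0: []
Peg 1: [5, 2]
Peg 2: [3]
Peg 3: [4, 1]

After move 5 (3->0):
Peg 0: [1]
Peg 1: [5, 2]
Peg 2: [3]
Peg 3: [4]

Answer: Peg 0: [1]
Peg 1: [5, 2]
Peg 2: [3]
Peg 3: [4]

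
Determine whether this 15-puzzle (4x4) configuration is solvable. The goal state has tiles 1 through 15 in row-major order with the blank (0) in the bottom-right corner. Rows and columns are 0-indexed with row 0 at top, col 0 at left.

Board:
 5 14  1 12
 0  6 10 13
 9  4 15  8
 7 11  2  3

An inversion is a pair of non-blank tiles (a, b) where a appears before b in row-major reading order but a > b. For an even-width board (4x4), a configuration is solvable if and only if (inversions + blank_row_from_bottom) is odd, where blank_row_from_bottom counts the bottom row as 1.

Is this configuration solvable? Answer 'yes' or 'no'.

Inversions: 60
Blank is in row 1 (0-indexed from top), which is row 3 counting from the bottom (bottom = 1).
60 + 3 = 63, which is odd, so the puzzle is solvable.

Answer: yes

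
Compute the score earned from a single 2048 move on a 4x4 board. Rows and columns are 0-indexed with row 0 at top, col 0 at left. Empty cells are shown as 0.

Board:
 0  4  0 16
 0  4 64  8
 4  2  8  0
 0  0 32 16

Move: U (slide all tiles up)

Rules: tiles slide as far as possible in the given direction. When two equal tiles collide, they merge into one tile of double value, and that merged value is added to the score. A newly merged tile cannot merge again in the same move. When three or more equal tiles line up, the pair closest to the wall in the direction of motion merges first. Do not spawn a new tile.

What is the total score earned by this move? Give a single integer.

Answer: 8

Derivation:
Slide up:
col 0: [0, 0, 4, 0] -> [4, 0, 0, 0]  score +0 (running 0)
col 1: [4, 4, 2, 0] -> [8, 2, 0, 0]  score +8 (running 8)
col 2: [0, 64, 8, 32] -> [64, 8, 32, 0]  score +0 (running 8)
col 3: [16, 8, 0, 16] -> [16, 8, 16, 0]  score +0 (running 8)
Board after move:
 4  8 64 16
 0  2  8  8
 0  0 32 16
 0  0  0  0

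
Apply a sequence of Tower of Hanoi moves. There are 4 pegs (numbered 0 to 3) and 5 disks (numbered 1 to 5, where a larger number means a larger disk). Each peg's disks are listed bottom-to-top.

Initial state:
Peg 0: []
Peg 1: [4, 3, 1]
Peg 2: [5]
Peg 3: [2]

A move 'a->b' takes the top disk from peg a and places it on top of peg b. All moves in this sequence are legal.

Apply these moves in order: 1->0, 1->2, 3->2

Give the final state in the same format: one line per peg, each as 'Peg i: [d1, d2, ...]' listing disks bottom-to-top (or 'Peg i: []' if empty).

After move 1 (1->0):
Peg 0: [1]
Peg 1: [4, 3]
Peg 2: [5]
Peg 3: [2]

After move 2 (1->2):
Peg 0: [1]
Peg 1: [4]
Peg 2: [5, 3]
Peg 3: [2]

After move 3 (3->2):
Peg 0: [1]
Peg 1: [4]
Peg 2: [5, 3, 2]
Peg 3: []

Answer: Peg 0: [1]
Peg 1: [4]
Peg 2: [5, 3, 2]
Peg 3: []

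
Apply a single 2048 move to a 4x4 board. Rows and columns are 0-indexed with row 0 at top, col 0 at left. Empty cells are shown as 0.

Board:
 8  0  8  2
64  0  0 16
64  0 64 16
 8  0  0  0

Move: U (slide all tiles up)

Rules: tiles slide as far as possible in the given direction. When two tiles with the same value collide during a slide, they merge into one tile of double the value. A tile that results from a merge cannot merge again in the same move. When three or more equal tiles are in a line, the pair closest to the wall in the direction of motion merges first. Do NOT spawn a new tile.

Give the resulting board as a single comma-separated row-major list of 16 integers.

Answer: 8, 0, 8, 2, 128, 0, 64, 32, 8, 0, 0, 0, 0, 0, 0, 0

Derivation:
Slide up:
col 0: [8, 64, 64, 8] -> [8, 128, 8, 0]
col 1: [0, 0, 0, 0] -> [0, 0, 0, 0]
col 2: [8, 0, 64, 0] -> [8, 64, 0, 0]
col 3: [2, 16, 16, 0] -> [2, 32, 0, 0]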